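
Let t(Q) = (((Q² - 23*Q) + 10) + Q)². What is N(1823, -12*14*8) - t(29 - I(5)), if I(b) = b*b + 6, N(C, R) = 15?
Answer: -3349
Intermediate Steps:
I(b) = 6 + b² (I(b) = b² + 6 = 6 + b²)
t(Q) = (10 + Q² - 22*Q)² (t(Q) = ((10 + Q² - 23*Q) + Q)² = (10 + Q² - 22*Q)²)
N(1823, -12*14*8) - t(29 - I(5)) = 15 - (10 + (29 - (6 + 5²))² - 22*(29 - (6 + 5²)))² = 15 - (10 + (29 - (6 + 25))² - 22*(29 - (6 + 25)))² = 15 - (10 + (29 - 1*31)² - 22*(29 - 1*31))² = 15 - (10 + (29 - 31)² - 22*(29 - 31))² = 15 - (10 + (-2)² - 22*(-2))² = 15 - (10 + 4 + 44)² = 15 - 1*58² = 15 - 1*3364 = 15 - 3364 = -3349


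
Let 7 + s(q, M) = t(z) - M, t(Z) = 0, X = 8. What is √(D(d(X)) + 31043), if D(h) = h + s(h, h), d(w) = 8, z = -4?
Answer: 2*√7759 ≈ 176.17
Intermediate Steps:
s(q, M) = -7 - M (s(q, M) = -7 + (0 - M) = -7 - M)
D(h) = -7 (D(h) = h + (-7 - h) = -7)
√(D(d(X)) + 31043) = √(-7 + 31043) = √31036 = 2*√7759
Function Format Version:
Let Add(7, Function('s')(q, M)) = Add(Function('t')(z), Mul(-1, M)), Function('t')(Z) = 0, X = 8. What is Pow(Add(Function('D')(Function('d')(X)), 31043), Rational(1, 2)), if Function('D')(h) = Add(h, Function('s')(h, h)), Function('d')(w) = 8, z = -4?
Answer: Mul(2, Pow(7759, Rational(1, 2))) ≈ 176.17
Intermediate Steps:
Function('s')(q, M) = Add(-7, Mul(-1, M)) (Function('s')(q, M) = Add(-7, Add(0, Mul(-1, M))) = Add(-7, Mul(-1, M)))
Function('D')(h) = -7 (Function('D')(h) = Add(h, Add(-7, Mul(-1, h))) = -7)
Pow(Add(Function('D')(Function('d')(X)), 31043), Rational(1, 2)) = Pow(Add(-7, 31043), Rational(1, 2)) = Pow(31036, Rational(1, 2)) = Mul(2, Pow(7759, Rational(1, 2)))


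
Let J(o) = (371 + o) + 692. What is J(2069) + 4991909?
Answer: 4995041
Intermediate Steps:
J(o) = 1063 + o
J(2069) + 4991909 = (1063 + 2069) + 4991909 = 3132 + 4991909 = 4995041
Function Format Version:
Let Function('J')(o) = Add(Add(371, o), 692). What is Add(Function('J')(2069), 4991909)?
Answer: 4995041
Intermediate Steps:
Function('J')(o) = Add(1063, o)
Add(Function('J')(2069), 4991909) = Add(Add(1063, 2069), 4991909) = Add(3132, 4991909) = 4995041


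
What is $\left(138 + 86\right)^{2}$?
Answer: $50176$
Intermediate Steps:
$\left(138 + 86\right)^{2} = 224^{2} = 50176$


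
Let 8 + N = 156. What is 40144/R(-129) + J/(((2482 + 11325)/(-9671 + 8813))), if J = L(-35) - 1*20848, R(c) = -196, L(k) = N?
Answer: 731702348/676543 ≈ 1081.5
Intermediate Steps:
N = 148 (N = -8 + 156 = 148)
L(k) = 148
J = -20700 (J = 148 - 1*20848 = 148 - 20848 = -20700)
40144/R(-129) + J/(((2482 + 11325)/(-9671 + 8813))) = 40144/(-196) - 20700*(-9671 + 8813)/(2482 + 11325) = 40144*(-1/196) - 20700/(13807/(-858)) = -10036/49 - 20700/(13807*(-1/858)) = -10036/49 - 20700/(-13807/858) = -10036/49 - 20700*(-858/13807) = -10036/49 + 17760600/13807 = 731702348/676543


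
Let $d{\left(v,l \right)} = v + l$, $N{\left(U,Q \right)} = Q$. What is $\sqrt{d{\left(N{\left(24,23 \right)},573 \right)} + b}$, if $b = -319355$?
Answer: $i \sqrt{318759} \approx 564.59 i$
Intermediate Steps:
$d{\left(v,l \right)} = l + v$
$\sqrt{d{\left(N{\left(24,23 \right)},573 \right)} + b} = \sqrt{\left(573 + 23\right) - 319355} = \sqrt{596 - 319355} = \sqrt{-318759} = i \sqrt{318759}$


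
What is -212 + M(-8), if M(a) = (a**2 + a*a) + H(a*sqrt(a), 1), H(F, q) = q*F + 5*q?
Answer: -79 - 16*I*sqrt(2) ≈ -79.0 - 22.627*I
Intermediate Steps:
H(F, q) = 5*q + F*q (H(F, q) = F*q + 5*q = 5*q + F*q)
M(a) = 5 + a**(3/2) + 2*a**2 (M(a) = (a**2 + a*a) + 1*(5 + a*sqrt(a)) = (a**2 + a**2) + 1*(5 + a**(3/2)) = 2*a**2 + (5 + a**(3/2)) = 5 + a**(3/2) + 2*a**2)
-212 + M(-8) = -212 + (5 + (-8)**(3/2) + 2*(-8)**2) = -212 + (5 - 16*I*sqrt(2) + 2*64) = -212 + (5 - 16*I*sqrt(2) + 128) = -212 + (133 - 16*I*sqrt(2)) = -79 - 16*I*sqrt(2)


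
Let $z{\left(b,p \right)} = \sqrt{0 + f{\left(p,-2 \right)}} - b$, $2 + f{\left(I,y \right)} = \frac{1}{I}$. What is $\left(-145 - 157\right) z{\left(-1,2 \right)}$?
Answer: $-302 - 151 i \sqrt{6} \approx -302.0 - 369.87 i$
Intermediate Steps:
$f{\left(I,y \right)} = -2 + \frac{1}{I}$
$z{\left(b,p \right)} = \sqrt{-2 + \frac{1}{p}} - b$ ($z{\left(b,p \right)} = \sqrt{0 - \left(2 - \frac{1}{p}\right)} - b = \sqrt{-2 + \frac{1}{p}} - b$)
$\left(-145 - 157\right) z{\left(-1,2 \right)} = \left(-145 - 157\right) \left(\sqrt{-2 + \frac{1}{2}} - -1\right) = - 302 \left(\sqrt{-2 + \frac{1}{2}} + 1\right) = - 302 \left(\sqrt{- \frac{3}{2}} + 1\right) = - 302 \left(\frac{i \sqrt{6}}{2} + 1\right) = - 302 \left(1 + \frac{i \sqrt{6}}{2}\right) = -302 - 151 i \sqrt{6}$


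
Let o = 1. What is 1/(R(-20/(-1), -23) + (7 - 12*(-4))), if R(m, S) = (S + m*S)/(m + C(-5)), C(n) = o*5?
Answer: 25/892 ≈ 0.028027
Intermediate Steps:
C(n) = 5 (C(n) = 1*5 = 5)
R(m, S) = (S + S*m)/(5 + m) (R(m, S) = (S + m*S)/(m + 5) = (S + S*m)/(5 + m))
1/(R(-20/(-1), -23) + (7 - 12*(-4))) = 1/(-23*(1 - 20/(-1))/(5 - 20/(-1)) + (7 - 12*(-4))) = 1/(-23*(1 - 20*(-1))/(5 - 20*(-1)) + (7 + 48)) = 1/(-23*(1 + 20)/(5 + 20) + 55) = 1/(-23*21/25 + 55) = 1/(-23*1/25*21 + 55) = 1/(-483/25 + 55) = 1/(892/25) = 25/892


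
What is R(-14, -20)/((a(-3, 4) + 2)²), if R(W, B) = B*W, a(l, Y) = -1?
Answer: 280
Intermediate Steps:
R(-14, -20)/((a(-3, 4) + 2)²) = (-20*(-14))/((-1 + 2)²) = 280/(1²) = 280/1 = 280*1 = 280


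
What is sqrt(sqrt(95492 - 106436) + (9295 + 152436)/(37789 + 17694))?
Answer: sqrt(8973321073 + 73880718936*I*sqrt(19))/55483 ≈ 7.3338 + 7.1323*I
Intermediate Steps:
sqrt(sqrt(95492 - 106436) + (9295 + 152436)/(37789 + 17694)) = sqrt(sqrt(-10944) + 161731/55483) = sqrt(24*I*sqrt(19) + 161731*(1/55483)) = sqrt(24*I*sqrt(19) + 161731/55483) = sqrt(161731/55483 + 24*I*sqrt(19))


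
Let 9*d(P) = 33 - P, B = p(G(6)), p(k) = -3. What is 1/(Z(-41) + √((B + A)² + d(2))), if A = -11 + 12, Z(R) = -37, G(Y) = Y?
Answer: -333/12254 - 3*√67/12254 ≈ -0.029179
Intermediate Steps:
A = 1
B = -3
d(P) = 11/3 - P/9 (d(P) = (33 - P)/9 = 11/3 - P/9)
1/(Z(-41) + √((B + A)² + d(2))) = 1/(-37 + √((-3 + 1)² + (11/3 - ⅑*2))) = 1/(-37 + √((-2)² + (11/3 - 2/9))) = 1/(-37 + √(4 + 31/9)) = 1/(-37 + √(67/9)) = 1/(-37 + √67/3)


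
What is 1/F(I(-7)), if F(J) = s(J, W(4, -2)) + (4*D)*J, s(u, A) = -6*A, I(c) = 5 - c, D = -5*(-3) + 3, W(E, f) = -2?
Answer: 1/876 ≈ 0.0011416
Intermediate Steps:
D = 18 (D = 15 + 3 = 18)
F(J) = 12 + 72*J (F(J) = -6*(-2) + (4*18)*J = 12 + 72*J)
1/F(I(-7)) = 1/(12 + 72*(5 - 1*(-7))) = 1/(12 + 72*(5 + 7)) = 1/(12 + 72*12) = 1/(12 + 864) = 1/876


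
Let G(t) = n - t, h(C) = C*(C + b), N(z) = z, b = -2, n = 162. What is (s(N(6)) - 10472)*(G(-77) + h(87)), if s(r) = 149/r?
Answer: -239261011/3 ≈ -7.9754e+7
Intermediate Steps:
h(C) = C*(-2 + C) (h(C) = C*(C - 2) = C*(-2 + C))
G(t) = 162 - t
(s(N(6)) - 10472)*(G(-77) + h(87)) = (149/6 - 10472)*((162 - 1*(-77)) + 87*(-2 + 87)) = (149*(1/6) - 10472)*((162 + 77) + 87*85) = (149/6 - 10472)*(239 + 7395) = -62683/6*7634 = -239261011/3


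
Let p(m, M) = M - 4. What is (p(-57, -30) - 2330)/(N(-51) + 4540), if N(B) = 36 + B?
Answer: -2364/4525 ≈ -0.52243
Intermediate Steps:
p(m, M) = -4 + M
(p(-57, -30) - 2330)/(N(-51) + 4540) = ((-4 - 30) - 2330)/((36 - 51) + 4540) = (-34 - 2330)/(-15 + 4540) = -2364/4525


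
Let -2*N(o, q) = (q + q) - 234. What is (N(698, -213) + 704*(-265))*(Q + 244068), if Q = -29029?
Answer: -40046712970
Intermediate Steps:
N(o, q) = 117 - q (N(o, q) = -((q + q) - 234)/2 = -(2*q - 234)/2 = -(-234 + 2*q)/2 = 117 - q)
(N(698, -213) + 704*(-265))*(Q + 244068) = ((117 - 1*(-213)) + 704*(-265))*(-29029 + 244068) = ((117 + 213) - 186560)*215039 = (330 - 186560)*215039 = -186230*215039 = -40046712970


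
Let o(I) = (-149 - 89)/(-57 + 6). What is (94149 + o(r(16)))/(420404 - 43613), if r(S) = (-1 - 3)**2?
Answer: 282461/1130373 ≈ 0.24988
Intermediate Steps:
r(S) = 16 (r(S) = (-4)**2 = 16)
o(I) = 14/3 (o(I) = -238/(-51) = -238*(-1/51) = 14/3)
(94149 + o(r(16)))/(420404 - 43613) = (94149 + 14/3)/(420404 - 43613) = (282461/3)/376791 = (282461/3)*(1/376791) = 282461/1130373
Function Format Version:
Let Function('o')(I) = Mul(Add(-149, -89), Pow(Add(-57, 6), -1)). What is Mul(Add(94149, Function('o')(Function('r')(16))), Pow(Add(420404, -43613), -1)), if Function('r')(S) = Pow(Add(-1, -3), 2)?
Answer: Rational(282461, 1130373) ≈ 0.24988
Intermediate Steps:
Function('r')(S) = 16 (Function('r')(S) = Pow(-4, 2) = 16)
Function('o')(I) = Rational(14, 3) (Function('o')(I) = Mul(-238, Pow(-51, -1)) = Mul(-238, Rational(-1, 51)) = Rational(14, 3))
Mul(Add(94149, Function('o')(Function('r')(16))), Pow(Add(420404, -43613), -1)) = Mul(Add(94149, Rational(14, 3)), Pow(Add(420404, -43613), -1)) = Mul(Rational(282461, 3), Pow(376791, -1)) = Mul(Rational(282461, 3), Rational(1, 376791)) = Rational(282461, 1130373)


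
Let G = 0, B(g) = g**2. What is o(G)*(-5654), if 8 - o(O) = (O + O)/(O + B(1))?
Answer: -45232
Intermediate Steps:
o(O) = 8 - 2*O/(1 + O) (o(O) = 8 - (O + O)/(O + 1**2) = 8 - 2*O/(O + 1) = 8 - 2*O/(1 + O))
o(G)*(-5654) = (2*(4 + 3*0)/(1 + 0))*(-5654) = (2*(4 + 0)/1)*(-5654) = (2*1*4)*(-5654) = 8*(-5654) = -45232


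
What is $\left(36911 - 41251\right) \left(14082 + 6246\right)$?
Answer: $-88223520$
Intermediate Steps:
$\left(36911 - 41251\right) \left(14082 + 6246\right) = \left(-4340\right) 20328 = -88223520$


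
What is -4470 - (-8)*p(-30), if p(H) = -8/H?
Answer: -67018/15 ≈ -4467.9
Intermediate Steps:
-4470 - (-8)*p(-30) = -4470 - (-8)*(-8/(-30)) = -4470 - (-8)*(-8*(-1/30)) = -4470 - (-8)*4/15 = -4470 - 1*(-32/15) = -4470 + 32/15 = -67018/15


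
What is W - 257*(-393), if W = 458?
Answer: 101459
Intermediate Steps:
W - 257*(-393) = 458 - 257*(-393) = 458 + 101001 = 101459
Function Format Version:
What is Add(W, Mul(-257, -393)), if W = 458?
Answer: 101459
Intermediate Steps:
Add(W, Mul(-257, -393)) = Add(458, Mul(-257, -393)) = Add(458, 101001) = 101459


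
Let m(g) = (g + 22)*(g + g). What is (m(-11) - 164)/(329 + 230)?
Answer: -406/559 ≈ -0.72630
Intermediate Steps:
m(g) = 2*g*(22 + g) (m(g) = (22 + g)*(2*g) = 2*g*(22 + g))
(m(-11) - 164)/(329 + 230) = (2*(-11)*(22 - 11) - 164)/(329 + 230) = (2*(-11)*11 - 164)/559 = (-242 - 164)*(1/559) = -406*1/559 = -406/559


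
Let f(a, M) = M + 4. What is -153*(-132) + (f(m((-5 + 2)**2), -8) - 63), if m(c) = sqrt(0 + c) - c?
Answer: 20129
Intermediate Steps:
m(c) = sqrt(c) - c
f(a, M) = 4 + M
-153*(-132) + (f(m((-5 + 2)**2), -8) - 63) = -153*(-132) + ((4 - 8) - 63) = 20196 + (-4 - 63) = 20196 - 67 = 20129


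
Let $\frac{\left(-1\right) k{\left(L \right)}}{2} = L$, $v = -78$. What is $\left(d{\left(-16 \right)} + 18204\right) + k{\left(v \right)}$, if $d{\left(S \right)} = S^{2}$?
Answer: $18616$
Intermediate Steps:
$k{\left(L \right)} = - 2 L$
$\left(d{\left(-16 \right)} + 18204\right) + k{\left(v \right)} = \left(\left(-16\right)^{2} + 18204\right) - -156 = \left(256 + 18204\right) + 156 = 18460 + 156 = 18616$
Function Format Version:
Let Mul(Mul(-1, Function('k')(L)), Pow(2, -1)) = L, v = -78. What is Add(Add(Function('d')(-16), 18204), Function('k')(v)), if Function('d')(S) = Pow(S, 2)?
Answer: 18616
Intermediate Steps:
Function('k')(L) = Mul(-2, L)
Add(Add(Function('d')(-16), 18204), Function('k')(v)) = Add(Add(Pow(-16, 2), 18204), Mul(-2, -78)) = Add(Add(256, 18204), 156) = Add(18460, 156) = 18616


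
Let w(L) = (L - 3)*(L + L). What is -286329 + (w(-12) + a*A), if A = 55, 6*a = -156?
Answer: -287399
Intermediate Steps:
w(L) = 2*L*(-3 + L) (w(L) = (-3 + L)*(2*L) = 2*L*(-3 + L))
a = -26 (a = (⅙)*(-156) = -26)
-286329 + (w(-12) + a*A) = -286329 + (2*(-12)*(-3 - 12) - 26*55) = -286329 + (2*(-12)*(-15) - 1430) = -286329 + (360 - 1430) = -286329 - 1070 = -287399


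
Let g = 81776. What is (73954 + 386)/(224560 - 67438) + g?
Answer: 101975262/1247 ≈ 81777.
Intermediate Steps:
(73954 + 386)/(224560 - 67438) + g = (73954 + 386)/(224560 - 67438) + 81776 = 74340/157122 + 81776 = 74340*(1/157122) + 81776 = 590/1247 + 81776 = 101975262/1247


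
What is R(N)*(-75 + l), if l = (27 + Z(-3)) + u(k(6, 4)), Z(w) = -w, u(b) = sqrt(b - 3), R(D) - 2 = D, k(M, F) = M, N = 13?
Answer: -675 + 15*sqrt(3) ≈ -649.02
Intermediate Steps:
R(D) = 2 + D
u(b) = sqrt(-3 + b)
l = 30 + sqrt(3) (l = (27 - 1*(-3)) + sqrt(-3 + 6) = (27 + 3) + sqrt(3) = 30 + sqrt(3) ≈ 31.732)
R(N)*(-75 + l) = (2 + 13)*(-75 + (30 + sqrt(3))) = 15*(-45 + sqrt(3)) = -675 + 15*sqrt(3)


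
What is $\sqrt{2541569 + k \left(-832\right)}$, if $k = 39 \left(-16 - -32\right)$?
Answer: $\sqrt{2022401} \approx 1422.1$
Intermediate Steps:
$k = 624$ ($k = 39 \left(-16 + 32\right) = 39 \cdot 16 = 624$)
$\sqrt{2541569 + k \left(-832\right)} = \sqrt{2541569 + 624 \left(-832\right)} = \sqrt{2541569 - 519168} = \sqrt{2022401}$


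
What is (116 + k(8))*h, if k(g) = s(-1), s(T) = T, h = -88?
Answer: -10120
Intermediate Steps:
k(g) = -1
(116 + k(8))*h = (116 - 1)*(-88) = 115*(-88) = -10120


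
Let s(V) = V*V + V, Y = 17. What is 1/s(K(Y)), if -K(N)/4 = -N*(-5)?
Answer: 1/115260 ≈ 8.6760e-6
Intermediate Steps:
K(N) = -20*N (K(N) = -(-4)*N*(-5) = -(-4)*(-5*N) = -20*N)
s(V) = V + V² (s(V) = V² + V = V + V²)
1/s(K(Y)) = 1/((-20*17)*(1 - 20*17)) = 1/(-340*(1 - 340)) = 1/(-340*(-339)) = 1/115260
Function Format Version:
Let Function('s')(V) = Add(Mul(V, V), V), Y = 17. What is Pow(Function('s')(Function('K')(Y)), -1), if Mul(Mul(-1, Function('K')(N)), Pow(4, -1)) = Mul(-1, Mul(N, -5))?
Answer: Rational(1, 115260) ≈ 8.6760e-6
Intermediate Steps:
Function('K')(N) = Mul(-20, N) (Function('K')(N) = Mul(-4, Mul(-1, Mul(N, -5))) = Mul(-4, Mul(-1, Mul(-5, N))) = Mul(-4, Mul(5, N)) = Mul(-20, N))
Function('s')(V) = Add(V, Pow(V, 2)) (Function('s')(V) = Add(Pow(V, 2), V) = Add(V, Pow(V, 2)))
Pow(Function('s')(Function('K')(Y)), -1) = Pow(Mul(Mul(-20, 17), Add(1, Mul(-20, 17))), -1) = Pow(Mul(-340, Add(1, -340)), -1) = Pow(Mul(-340, -339), -1) = Pow(115260, -1) = Rational(1, 115260)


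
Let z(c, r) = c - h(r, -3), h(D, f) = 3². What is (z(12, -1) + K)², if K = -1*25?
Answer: 484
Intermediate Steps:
K = -25
h(D, f) = 9
z(c, r) = -9 + c (z(c, r) = c - 1*9 = c - 9 = -9 + c)
(z(12, -1) + K)² = ((-9 + 12) - 25)² = (3 - 25)² = (-22)² = 484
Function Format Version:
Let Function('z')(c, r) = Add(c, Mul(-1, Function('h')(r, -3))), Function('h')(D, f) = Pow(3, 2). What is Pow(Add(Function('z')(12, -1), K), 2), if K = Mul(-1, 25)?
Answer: 484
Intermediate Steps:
K = -25
Function('h')(D, f) = 9
Function('z')(c, r) = Add(-9, c) (Function('z')(c, r) = Add(c, Mul(-1, 9)) = Add(c, -9) = Add(-9, c))
Pow(Add(Function('z')(12, -1), K), 2) = Pow(Add(Add(-9, 12), -25), 2) = Pow(Add(3, -25), 2) = Pow(-22, 2) = 484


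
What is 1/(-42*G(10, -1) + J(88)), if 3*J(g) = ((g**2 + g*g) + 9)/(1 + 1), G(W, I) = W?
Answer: 6/12977 ≈ 0.00046236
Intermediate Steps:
J(g) = 3/2 + g**2/3 (J(g) = (((g**2 + g*g) + 9)/(1 + 1))/3 = (((g**2 + g**2) + 9)/2)/3 = ((2*g**2 + 9)*(1/2))/3 = ((9 + 2*g**2)*(1/2))/3 = (9/2 + g**2)/3 = 3/2 + g**2/3)
1/(-42*G(10, -1) + J(88)) = 1/(-42*10 + (3/2 + (1/3)*88**2)) = 1/(-420 + (3/2 + (1/3)*7744)) = 1/(-420 + (3/2 + 7744/3)) = 1/(-420 + 15497/6) = 1/(12977/6) = 6/12977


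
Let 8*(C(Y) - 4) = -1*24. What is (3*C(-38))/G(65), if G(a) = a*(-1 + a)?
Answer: 3/4160 ≈ 0.00072115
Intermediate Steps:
C(Y) = 1 (C(Y) = 4 + (-1*24)/8 = 4 + (⅛)*(-24) = 4 - 3 = 1)
(3*C(-38))/G(65) = (3*1)/((65*(-1 + 65))) = 3/((65*64)) = 3/4160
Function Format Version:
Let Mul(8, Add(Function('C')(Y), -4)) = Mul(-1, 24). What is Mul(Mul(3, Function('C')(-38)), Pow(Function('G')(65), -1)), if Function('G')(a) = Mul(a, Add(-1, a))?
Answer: Rational(3, 4160) ≈ 0.00072115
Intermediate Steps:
Function('C')(Y) = 1 (Function('C')(Y) = Add(4, Mul(Rational(1, 8), Mul(-1, 24))) = Add(4, Mul(Rational(1, 8), -24)) = Add(4, -3) = 1)
Mul(Mul(3, Function('C')(-38)), Pow(Function('G')(65), -1)) = Mul(Mul(3, 1), Pow(Mul(65, Add(-1, 65)), -1)) = Mul(3, Pow(Mul(65, 64), -1)) = Mul(3, Pow(4160, -1)) = Mul(3, Rational(1, 4160)) = Rational(3, 4160)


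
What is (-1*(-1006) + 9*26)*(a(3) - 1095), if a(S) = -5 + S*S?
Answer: -1352840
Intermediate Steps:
a(S) = -5 + S²
(-1*(-1006) + 9*26)*(a(3) - 1095) = (-1*(-1006) + 9*26)*((-5 + 3²) - 1095) = (1006 + 234)*((-5 + 9) - 1095) = 1240*(4 - 1095) = 1240*(-1091) = -1352840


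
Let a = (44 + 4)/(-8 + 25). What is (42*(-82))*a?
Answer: -165312/17 ≈ -9724.2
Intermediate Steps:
a = 48/17 ≈ 2.8235
(42*(-82))*a = (42*(-82))*(48/17) = -3444*48/17 = -165312/17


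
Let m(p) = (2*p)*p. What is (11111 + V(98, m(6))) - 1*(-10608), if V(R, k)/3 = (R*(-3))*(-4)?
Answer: 25247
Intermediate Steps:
m(p) = 2*p**2
V(R, k) = 36*R (V(R, k) = 3*((R*(-3))*(-4)) = 3*(-3*R*(-4)) = 3*(12*R) = 36*R)
(11111 + V(98, m(6))) - 1*(-10608) = (11111 + 36*98) - 1*(-10608) = (11111 + 3528) + 10608 = 14639 + 10608 = 25247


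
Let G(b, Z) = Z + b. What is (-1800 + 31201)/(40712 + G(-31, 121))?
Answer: 29401/40802 ≈ 0.72058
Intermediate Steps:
(-1800 + 31201)/(40712 + G(-31, 121)) = (-1800 + 31201)/(40712 + (121 - 31)) = 29401/(40712 + 90) = 29401/40802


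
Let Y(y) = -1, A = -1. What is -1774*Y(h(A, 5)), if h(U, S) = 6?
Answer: 1774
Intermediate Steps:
-1774*Y(h(A, 5)) = -1774*(-1) = 1774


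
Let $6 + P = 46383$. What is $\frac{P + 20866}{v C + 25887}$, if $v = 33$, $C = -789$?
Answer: $- \frac{67243}{150} \approx -448.29$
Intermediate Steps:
$P = 46377$ ($P = -6 + 46383 = 46377$)
$\frac{P + 20866}{v C + 25887} = \frac{46377 + 20866}{33 \left(-789\right) + 25887} = \frac{67243}{-26037 + 25887} = \frac{67243}{-150} = 67243 \left(- \frac{1}{150}\right) = - \frac{67243}{150}$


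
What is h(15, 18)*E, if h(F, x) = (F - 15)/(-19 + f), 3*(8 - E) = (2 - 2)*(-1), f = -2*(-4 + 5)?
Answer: 0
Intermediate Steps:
f = -2 (f = -2*1 = -2)
E = 8 (E = 8 - (2 - 2)*(-1)/3 = 8 - 0*(-1) = 8 - ⅓*0 = 8 + 0 = 8)
h(F, x) = 5/7 - F/21 (h(F, x) = (F - 15)/(-19 - 2) = (-15 + F)/(-21) = (-15 + F)*(-1/21) = 5/7 - F/21)
h(15, 18)*E = (5/7 - 1/21*15)*8 = (5/7 - 5/7)*8 = 0*8 = 0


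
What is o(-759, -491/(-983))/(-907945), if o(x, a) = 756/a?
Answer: -743148/445800995 ≈ -0.0016670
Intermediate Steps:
o(-759, -491/(-983))/(-907945) = (756/((-491/(-983))))/(-907945) = (756/((-491*(-1/983))))*(-1/907945) = (756/(491/983))*(-1/907945) = (756*(983/491))*(-1/907945) = (743148/491)*(-1/907945) = -743148/445800995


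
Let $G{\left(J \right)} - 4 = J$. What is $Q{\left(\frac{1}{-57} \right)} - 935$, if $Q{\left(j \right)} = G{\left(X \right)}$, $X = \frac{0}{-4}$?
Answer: $-931$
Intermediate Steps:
$X = 0$ ($X = 0 \left(- \frac{1}{4}\right) = 0$)
$G{\left(J \right)} = 4 + J$
$Q{\left(j \right)} = 4$ ($Q{\left(j \right)} = 4 + 0 = 4$)
$Q{\left(\frac{1}{-57} \right)} - 935 = 4 - 935 = -931$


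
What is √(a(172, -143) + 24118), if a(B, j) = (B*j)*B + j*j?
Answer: 3*I*√465105 ≈ 2046.0*I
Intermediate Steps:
a(B, j) = j² + j*B² (a(B, j) = j*B² + j² = j² + j*B²)
√(a(172, -143) + 24118) = √(-143*(-143 + 172²) + 24118) = √(-143*(-143 + 29584) + 24118) = √(-143*29441 + 24118) = √(-4210063 + 24118) = √(-4185945) = 3*I*√465105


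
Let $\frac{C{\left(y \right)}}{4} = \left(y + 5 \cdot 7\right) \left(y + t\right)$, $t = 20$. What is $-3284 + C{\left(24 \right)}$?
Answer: $7100$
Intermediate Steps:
$C{\left(y \right)} = 4 \left(20 + y\right) \left(35 + y\right)$ ($C{\left(y \right)} = 4 \left(y + 5 \cdot 7\right) \left(y + 20\right) = 4 \left(y + 35\right) \left(20 + y\right) = 4 \left(35 + y\right) \left(20 + y\right) = 4 \left(20 + y\right) \left(35 + y\right)$)
$-3284 + C{\left(24 \right)} = -3284 + \left(2800 + 4 \cdot 24^{2} + 220 \cdot 24\right) = -3284 + \left(2800 + 4 \cdot 576 + 5280\right) = -3284 + \left(2800 + 2304 + 5280\right) = -3284 + 10384 = 7100$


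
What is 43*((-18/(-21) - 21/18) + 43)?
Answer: 77099/42 ≈ 1835.7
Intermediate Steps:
43*((-18/(-21) - 21/18) + 43) = 43*((-18*(-1/21) - 21*1/18) + 43) = 43*((6/7 - 7/6) + 43) = 43*(-13/42 + 43) = 43*(1793/42) = 77099/42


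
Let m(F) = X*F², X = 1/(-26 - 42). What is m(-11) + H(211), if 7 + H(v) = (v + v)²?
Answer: 12109115/68 ≈ 1.7808e+5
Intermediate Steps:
H(v) = -7 + 4*v² (H(v) = -7 + (v + v)² = -7 + (2*v)² = -7 + 4*v²)
X = -1/68 (X = 1/(-68) = -1/68 ≈ -0.014706)
m(F) = -F²/68
m(-11) + H(211) = -1/68*(-11)² + (-7 + 4*211²) = -1/68*121 + (-7 + 4*44521) = -121/68 + (-7 + 178084) = -121/68 + 178077 = 12109115/68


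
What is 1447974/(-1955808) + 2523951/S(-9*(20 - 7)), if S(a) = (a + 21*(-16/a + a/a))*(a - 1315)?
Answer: 642316775047/35320153984 ≈ 18.186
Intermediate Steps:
S(a) = (-1315 + a)*(21 + a - 336/a) (S(a) = (a + 21*(-16/a + 1))*(-1315 + a) = (a + 21*(1 - 16/a))*(-1315 + a) = (a + (21 - 336/a))*(-1315 + a) = (21 + a - 336/a)*(-1315 + a) = (-1315 + a)*(21 + a - 336/a))
1447974/(-1955808) + 2523951/S(-9*(20 - 7)) = 1447974/(-1955808) + 2523951/(-27951 + (-9*(20 - 7))**2 - (-11646)*(20 - 7) + 441840/((-9*(20 - 7)))) = 1447974*(-1/1955808) + 2523951/(-27951 + (-9*13)**2 - (-11646)*13 + 441840/((-9*13))) = -80443/108656 + 2523951/(-27951 + (-117)**2 - 1294*(-117) + 441840/(-117)) = -80443/108656 + 2523951/(-27951 + 13689 + 151398 + 441840*(-1/117)) = -80443/108656 + 2523951/(-27951 + 13689 + 151398 - 147280/39) = -80443/108656 + 2523951/(5201024/39) = -80443/108656 + 2523951*(39/5201024) = -80443/108656 + 98434089/5201024 = 642316775047/35320153984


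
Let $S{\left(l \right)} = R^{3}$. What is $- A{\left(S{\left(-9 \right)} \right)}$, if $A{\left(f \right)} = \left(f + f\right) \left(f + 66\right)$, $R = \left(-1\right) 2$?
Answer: $928$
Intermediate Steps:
$R = -2$
$S{\left(l \right)} = -8$ ($S{\left(l \right)} = \left(-2\right)^{3} = -8$)
$A{\left(f \right)} = 2 f \left(66 + f\right)$
$- A{\left(S{\left(-9 \right)} \right)} = - 2 \left(-8\right) \left(66 - 8\right) = - 2 \left(-8\right) 58 = \left(-1\right) \left(-928\right) = 928$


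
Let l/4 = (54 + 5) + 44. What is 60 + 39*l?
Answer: 16128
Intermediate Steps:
l = 412 (l = 4*((54 + 5) + 44) = 4*(59 + 44) = 4*103 = 412)
60 + 39*l = 60 + 39*412 = 60 + 16068 = 16128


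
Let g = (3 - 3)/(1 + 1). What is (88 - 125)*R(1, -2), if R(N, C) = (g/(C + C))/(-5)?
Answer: 0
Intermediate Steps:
g = 0 (g = 0/2 = 0*(½) = 0)
R(N, C) = 0 (R(N, C) = (0/(C + C))/(-5) = (0/((2*C)))*(-⅕) = (0*(1/(2*C)))*(-⅕) = 0*(-⅕) = 0)
(88 - 125)*R(1, -2) = (88 - 125)*0 = -37*0 = 0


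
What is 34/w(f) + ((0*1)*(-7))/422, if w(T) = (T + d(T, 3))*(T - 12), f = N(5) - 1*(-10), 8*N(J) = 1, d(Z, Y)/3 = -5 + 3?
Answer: -2176/495 ≈ -4.3960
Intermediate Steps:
d(Z, Y) = -6 (d(Z, Y) = 3*(-5 + 3) = 3*(-2) = -6)
N(J) = ⅛ (N(J) = (⅛)*1 = ⅛)
f = 81/8 (f = ⅛ - 1*(-10) = ⅛ + 10 = 81/8 ≈ 10.125)
w(T) = (-12 + T)*(-6 + T) (w(T) = (T - 6)*(T - 12) = (-6 + T)*(-12 + T) = (-12 + T)*(-6 + T))
34/w(f) + ((0*1)*(-7))/422 = 34/(72 + (81/8)² - 18*81/8) + ((0*1)*(-7))/422 = 34/(72 + 6561/64 - 729/4) + (0*(-7))*(1/422) = 34/(-495/64) + 0*(1/422) = 34*(-64/495) + 0 = -2176/495 + 0 = -2176/495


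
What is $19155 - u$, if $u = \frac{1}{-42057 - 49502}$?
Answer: $\frac{1753812646}{91559} \approx 19155.0$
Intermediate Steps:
$u = - \frac{1}{91559}$ ($u = \frac{1}{-91559} = - \frac{1}{91559} \approx -1.0922 \cdot 10^{-5}$)
$19155 - u = 19155 - - \frac{1}{91559} = 19155 + \frac{1}{91559} = \frac{1753812646}{91559}$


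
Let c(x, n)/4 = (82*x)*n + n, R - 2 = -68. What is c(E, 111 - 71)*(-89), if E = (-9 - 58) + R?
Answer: 155287200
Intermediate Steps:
R = -66 (R = 2 - 68 = -66)
E = -133 (E = (-9 - 58) - 66 = -67 - 66 = -133)
c(x, n) = 4*n + 328*n*x (c(x, n) = 4*((82*x)*n + n) = 4*(82*n*x + n) = 4*(n + 82*n*x) = 4*n + 328*n*x)
c(E, 111 - 71)*(-89) = (4*(111 - 71)*(1 + 82*(-133)))*(-89) = (4*40*(1 - 10906))*(-89) = (4*40*(-10905))*(-89) = -1744800*(-89) = 155287200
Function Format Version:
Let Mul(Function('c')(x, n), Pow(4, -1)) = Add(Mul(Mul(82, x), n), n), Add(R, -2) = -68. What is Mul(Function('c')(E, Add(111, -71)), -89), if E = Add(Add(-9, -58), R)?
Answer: 155287200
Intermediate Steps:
R = -66 (R = Add(2, -68) = -66)
E = -133 (E = Add(Add(-9, -58), -66) = Add(-67, -66) = -133)
Function('c')(x, n) = Add(Mul(4, n), Mul(328, n, x)) (Function('c')(x, n) = Mul(4, Add(Mul(Mul(82, x), n), n)) = Mul(4, Add(Mul(82, n, x), n)) = Mul(4, Add(n, Mul(82, n, x))) = Add(Mul(4, n), Mul(328, n, x)))
Mul(Function('c')(E, Add(111, -71)), -89) = Mul(Mul(4, Add(111, -71), Add(1, Mul(82, -133))), -89) = Mul(Mul(4, 40, Add(1, -10906)), -89) = Mul(Mul(4, 40, -10905), -89) = Mul(-1744800, -89) = 155287200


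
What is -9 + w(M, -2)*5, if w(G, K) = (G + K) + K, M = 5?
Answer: -4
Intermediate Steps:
w(G, K) = G + 2*K
-9 + w(M, -2)*5 = -9 + (5 + 2*(-2))*5 = -9 + (5 - 4)*5 = -9 + 1*5 = -9 + 5 = -4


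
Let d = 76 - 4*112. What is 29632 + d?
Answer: 29260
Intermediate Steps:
d = -372 (d = 76 - 448 = -372)
29632 + d = 29632 - 372 = 29260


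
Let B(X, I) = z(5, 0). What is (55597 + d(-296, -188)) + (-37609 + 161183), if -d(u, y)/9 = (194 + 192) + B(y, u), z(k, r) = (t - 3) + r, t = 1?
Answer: 175715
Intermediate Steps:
z(k, r) = -2 + r (z(k, r) = (1 - 3) + r = -2 + r)
B(X, I) = -2 (B(X, I) = -2 + 0 = -2)
d(u, y) = -3456 (d(u, y) = -9*((194 + 192) - 2) = -9*(386 - 2) = -9*384 = -3456)
(55597 + d(-296, -188)) + (-37609 + 161183) = (55597 - 3456) + (-37609 + 161183) = 52141 + 123574 = 175715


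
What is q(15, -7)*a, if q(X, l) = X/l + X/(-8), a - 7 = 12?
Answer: -4275/56 ≈ -76.339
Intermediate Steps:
a = 19 (a = 7 + 12 = 19)
q(X, l) = -X/8 + X/l (q(X, l) = X/l + X*(-1/8) = X/l - X/8 = -X/8 + X/l)
q(15, -7)*a = (-1/8*15 + 15/(-7))*19 = (-15/8 + 15*(-1/7))*19 = (-15/8 - 15/7)*19 = -225/56*19 = -4275/56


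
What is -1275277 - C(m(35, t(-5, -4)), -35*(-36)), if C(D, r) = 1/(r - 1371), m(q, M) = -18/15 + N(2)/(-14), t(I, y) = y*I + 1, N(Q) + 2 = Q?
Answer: -141555746/111 ≈ -1.2753e+6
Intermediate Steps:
N(Q) = -2 + Q
t(I, y) = 1 + I*y (t(I, y) = I*y + 1 = 1 + I*y)
m(q, M) = -6/5 (m(q, M) = -18/15 + (-2 + 2)/(-14) = -18*1/15 + 0*(-1/14) = -6/5 + 0 = -6/5)
C(D, r) = 1/(-1371 + r)
-1275277 - C(m(35, t(-5, -4)), -35*(-36)) = -1275277 - 1/(-1371 - 35*(-36)) = -1275277 - 1/(-1371 + 1260) = -1275277 - 1/(-111) = -1275277 - 1*(-1/111) = -1275277 + 1/111 = -141555746/111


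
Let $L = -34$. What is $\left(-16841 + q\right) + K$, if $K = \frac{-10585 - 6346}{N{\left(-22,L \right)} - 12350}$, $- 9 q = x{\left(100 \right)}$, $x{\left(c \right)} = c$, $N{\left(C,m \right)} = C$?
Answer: $- \frac{625432163}{37116} \approx -16851.0$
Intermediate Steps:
$q = - \frac{100}{9}$ ($q = \left(- \frac{1}{9}\right) 100 = - \frac{100}{9} \approx -11.111$)
$K = \frac{16931}{12372}$ ($K = \frac{-10585 - 6346}{-22 - 12350} = - \frac{16931}{-12372} = \left(-16931\right) \left(- \frac{1}{12372}\right) = \frac{16931}{12372} \approx 1.3685$)
$\left(-16841 + q\right) + K = \left(-16841 - \frac{100}{9}\right) + \frac{16931}{12372} = - \frac{151669}{9} + \frac{16931}{12372} = - \frac{625432163}{37116}$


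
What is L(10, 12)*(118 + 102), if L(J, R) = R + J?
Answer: 4840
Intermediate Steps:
L(J, R) = J + R
L(10, 12)*(118 + 102) = (10 + 12)*(118 + 102) = 22*220 = 4840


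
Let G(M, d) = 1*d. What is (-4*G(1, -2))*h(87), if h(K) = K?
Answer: 696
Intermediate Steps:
G(M, d) = d
(-4*G(1, -2))*h(87) = -4*(-2)*87 = 8*87 = 696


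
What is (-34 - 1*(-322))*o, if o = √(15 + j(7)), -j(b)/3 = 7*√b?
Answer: 288*√(15 - 21*√7) ≈ 1834.2*I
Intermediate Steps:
j(b) = -21*√b
o = √(15 - 21*√7) ≈ 6.3687*I
(-34 - 1*(-322))*o = (-34 - 1*(-322))*√(15 - 21*√7) = (-34 + 322)*√(15 - 21*√7) = 288*√(15 - 21*√7)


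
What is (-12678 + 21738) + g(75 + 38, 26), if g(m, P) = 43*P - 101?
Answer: 10077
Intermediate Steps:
g(m, P) = -101 + 43*P
(-12678 + 21738) + g(75 + 38, 26) = (-12678 + 21738) + (-101 + 43*26) = 9060 + (-101 + 1118) = 9060 + 1017 = 10077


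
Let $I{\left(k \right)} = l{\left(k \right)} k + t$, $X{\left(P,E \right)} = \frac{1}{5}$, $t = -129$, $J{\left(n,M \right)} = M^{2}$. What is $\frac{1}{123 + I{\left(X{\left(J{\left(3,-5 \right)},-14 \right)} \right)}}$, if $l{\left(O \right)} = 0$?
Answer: $- \frac{1}{6} \approx -0.16667$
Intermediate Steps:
$X{\left(P,E \right)} = \frac{1}{5}$
$I{\left(k \right)} = -129$ ($I{\left(k \right)} = 0 k - 129 = 0 - 129 = -129$)
$\frac{1}{123 + I{\left(X{\left(J{\left(3,-5 \right)},-14 \right)} \right)}} = \frac{1}{123 - 129} = \frac{1}{-6} = - \frac{1}{6}$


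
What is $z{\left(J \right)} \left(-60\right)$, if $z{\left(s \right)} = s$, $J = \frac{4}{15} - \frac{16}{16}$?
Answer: $44$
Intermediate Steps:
$J = - \frac{11}{15}$ ($J = 4 \cdot \frac{1}{15} - 1 = \frac{4}{15} - 1 = - \frac{11}{15} \approx -0.73333$)
$z{\left(J \right)} \left(-60\right) = \left(- \frac{11}{15}\right) \left(-60\right) = 44$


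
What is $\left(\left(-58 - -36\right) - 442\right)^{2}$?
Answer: $215296$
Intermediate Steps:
$\left(\left(-58 - -36\right) - 442\right)^{2} = \left(\left(-58 + 36\right) - 442\right)^{2} = \left(-22 - 442\right)^{2} = \left(-464\right)^{2} = 215296$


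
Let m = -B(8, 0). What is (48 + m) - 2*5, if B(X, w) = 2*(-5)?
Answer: 48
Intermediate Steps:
B(X, w) = -10
m = 10 (m = -1*(-10) = 10)
(48 + m) - 2*5 = (48 + 10) - 2*5 = 58 - 10 = 48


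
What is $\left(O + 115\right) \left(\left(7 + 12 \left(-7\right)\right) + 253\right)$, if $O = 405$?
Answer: $91520$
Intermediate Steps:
$\left(O + 115\right) \left(\left(7 + 12 \left(-7\right)\right) + 253\right) = \left(405 + 115\right) \left(\left(7 + 12 \left(-7\right)\right) + 253\right) = 520 \left(\left(7 - 84\right) + 253\right) = 520 \left(-77 + 253\right) = 520 \cdot 176 = 91520$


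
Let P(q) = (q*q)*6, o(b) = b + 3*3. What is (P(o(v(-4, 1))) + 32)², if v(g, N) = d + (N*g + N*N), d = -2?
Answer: 16384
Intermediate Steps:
v(g, N) = -2 + N² + N*g (v(g, N) = -2 + (N*g + N*N) = -2 + (N*g + N²) = -2 + (N² + N*g) = -2 + N² + N*g)
o(b) = 9 + b (o(b) = b + 9 = 9 + b)
P(q) = 6*q² (P(q) = q²*6 = 6*q²)
(P(o(v(-4, 1))) + 32)² = (6*(9 + (-2 + 1² + 1*(-4)))² + 32)² = (6*(9 + (-2 + 1 - 4))² + 32)² = (6*(9 - 5)² + 32)² = (6*4² + 32)² = (6*16 + 32)² = (96 + 32)² = 128² = 16384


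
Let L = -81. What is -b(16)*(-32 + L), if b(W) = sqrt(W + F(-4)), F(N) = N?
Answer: 226*sqrt(3) ≈ 391.44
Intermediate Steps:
b(W) = sqrt(-4 + W) (b(W) = sqrt(W - 4) = sqrt(-4 + W))
-b(16)*(-32 + L) = -sqrt(-4 + 16)*(-32 - 81) = -sqrt(12)*(-113) = -2*sqrt(3)*(-113) = -(-226)*sqrt(3) = 226*sqrt(3)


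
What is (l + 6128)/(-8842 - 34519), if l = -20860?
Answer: 14732/43361 ≈ 0.33975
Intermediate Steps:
(l + 6128)/(-8842 - 34519) = (-20860 + 6128)/(-8842 - 34519) = -14732/(-43361) = -14732*(-1/43361) = 14732/43361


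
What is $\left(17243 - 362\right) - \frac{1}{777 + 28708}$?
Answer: $\frac{497736284}{29485} \approx 16881.0$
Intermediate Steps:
$\left(17243 - 362\right) - \frac{1}{777 + 28708} = \left(17243 - 362\right) - \frac{1}{29485} = 16881 - \frac{1}{29485} = \frac{497736284}{29485}$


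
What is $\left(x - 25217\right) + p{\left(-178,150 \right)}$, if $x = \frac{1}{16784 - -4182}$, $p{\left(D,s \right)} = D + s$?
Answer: $- \frac{529286669}{20966} \approx -25245.0$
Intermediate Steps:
$x = \frac{1}{20966}$ ($x = \frac{1}{16784 + 4182} = \frac{1}{20966} \approx 4.7696 \cdot 10^{-5}$)
$\left(x - 25217\right) + p{\left(-178,150 \right)} = \left(\frac{1}{20966} - 25217\right) + \left(-178 + 150\right) = - \frac{528699621}{20966} - 28 = - \frac{529286669}{20966}$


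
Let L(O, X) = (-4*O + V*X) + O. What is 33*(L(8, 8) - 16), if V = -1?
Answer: -1584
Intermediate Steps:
L(O, X) = -X - 3*O (L(O, X) = (-4*O - X) + O = (-X - 4*O) + O = -X - 3*O)
33*(L(8, 8) - 16) = 33*((-1*8 - 3*8) - 16) = 33*((-8 - 24) - 16) = 33*(-32 - 16) = 33*(-48) = -1584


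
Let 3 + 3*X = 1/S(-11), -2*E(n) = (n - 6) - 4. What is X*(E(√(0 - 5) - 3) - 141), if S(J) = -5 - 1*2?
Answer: 2959/21 + 11*I*√5/21 ≈ 140.9 + 1.1713*I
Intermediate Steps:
S(J) = -7 (S(J) = -5 - 2 = -7)
E(n) = 5 - n/2 (E(n) = -((n - 6) - 4)/2 = -((-6 + n) - 4)/2 = -(-10 + n)/2 = 5 - n/2)
X = -22/21 (X = -1 + (⅓)/(-7) = -1 + (⅓)*(-⅐) = -1 - 1/21 = -22/21 ≈ -1.0476)
X*(E(√(0 - 5) - 3) - 141) = -22*((5 - (√(0 - 5) - 3)/2) - 141)/21 = -22*((5 - (√(-5) - 3)/2) - 141)/21 = -22*((5 - (I*√5 - 3)/2) - 141)/21 = -22*((5 - (-3 + I*√5)/2) - 141)/21 = -22*((5 + (3/2 - I*√5/2)) - 141)/21 = -22*((13/2 - I*√5/2) - 141)/21 = -22*(-269/2 - I*√5/2)/21 = 2959/21 + 11*I*√5/21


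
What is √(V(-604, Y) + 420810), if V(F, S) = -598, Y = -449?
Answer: 2*√105053 ≈ 648.24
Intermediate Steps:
√(V(-604, Y) + 420810) = √(-598 + 420810) = √420212 = 2*√105053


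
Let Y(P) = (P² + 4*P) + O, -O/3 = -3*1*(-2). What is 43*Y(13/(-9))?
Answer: -75551/81 ≈ -932.73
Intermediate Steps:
O = -18 (O = -3*(-3*1)*(-2) = -(-9)*(-2) = -3*6 = -18)
Y(P) = -18 + P² + 4*P (Y(P) = (P² + 4*P) - 18 = -18 + P² + 4*P)
43*Y(13/(-9)) = 43*(-18 + (13/(-9))² + 4*(13/(-9))) = 43*(-18 + (13*(-⅑))² + 4*(13*(-⅑))) = 43*(-18 + (-13/9)² + 4*(-13/9)) = 43*(-18 + 169/81 - 52/9) = 43*(-1757/81) = -75551/81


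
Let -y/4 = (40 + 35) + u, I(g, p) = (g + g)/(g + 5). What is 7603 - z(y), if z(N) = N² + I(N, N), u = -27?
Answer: -5472191/187 ≈ -29263.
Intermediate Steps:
I(g, p) = 2*g/(5 + g) (I(g, p) = (2*g)/(5 + g) = 2*g/(5 + g))
y = -192 (y = -4*((40 + 35) - 27) = -4*(75 - 27) = -4*48 = -192)
z(N) = N² + 2*N/(5 + N)
7603 - z(y) = 7603 - (-192)*(2 - 192*(5 - 192))/(5 - 192) = 7603 - (-192)*(2 - 192*(-187))/(-187) = 7603 - (-192)*(-1)*(2 + 35904)/187 = 7603 - (-192)*(-1)*35906/187 = 7603 - 1*6893952/187 = 7603 - 6893952/187 = -5472191/187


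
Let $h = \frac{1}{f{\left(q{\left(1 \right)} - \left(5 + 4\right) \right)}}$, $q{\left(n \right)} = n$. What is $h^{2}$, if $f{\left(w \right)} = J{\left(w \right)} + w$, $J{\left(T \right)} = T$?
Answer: $\frac{1}{256} \approx 0.0039063$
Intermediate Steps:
$f{\left(w \right)} = 2 w$ ($f{\left(w \right)} = w + w = 2 w$)
$h = - \frac{1}{16}$ ($h = \frac{1}{2 \left(1 - \left(5 + 4\right)\right)} = \frac{1}{2 \left(1 - 9\right)} = \frac{1}{2 \left(-8\right)} = \frac{1}{-16} = - \frac{1}{16} \approx -0.0625$)
$h^{2} = \left(- \frac{1}{16}\right)^{2} = \frac{1}{256}$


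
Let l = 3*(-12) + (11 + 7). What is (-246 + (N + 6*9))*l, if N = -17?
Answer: 3762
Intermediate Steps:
l = -18 (l = -36 + 18 = -18)
(-246 + (N + 6*9))*l = (-246 + (-17 + 6*9))*(-18) = (-246 + (-17 + 54))*(-18) = (-246 + 37)*(-18) = -209*(-18) = 3762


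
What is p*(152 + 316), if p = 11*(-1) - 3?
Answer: -6552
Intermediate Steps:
p = -14 (p = -11 - 3 = -14)
p*(152 + 316) = -14*(152 + 316) = -14*468 = -6552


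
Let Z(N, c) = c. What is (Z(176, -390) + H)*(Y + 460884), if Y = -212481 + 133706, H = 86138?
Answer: 32765082532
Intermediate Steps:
Y = -78775
(Z(176, -390) + H)*(Y + 460884) = (-390 + 86138)*(-78775 + 460884) = 85748*382109 = 32765082532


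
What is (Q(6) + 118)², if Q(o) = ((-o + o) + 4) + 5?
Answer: 16129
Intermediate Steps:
Q(o) = 9 (Q(o) = (0 + 4) + 5 = 4 + 5 = 9)
(Q(6) + 118)² = (9 + 118)² = 127² = 16129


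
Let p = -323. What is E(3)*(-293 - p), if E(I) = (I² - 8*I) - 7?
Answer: -660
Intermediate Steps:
E(I) = -7 + I² - 8*I
E(3)*(-293 - p) = (-7 + 3² - 8*3)*(-293 - 1*(-323)) = (-7 + 9 - 24)*(-293 + 323) = -22*30 = -660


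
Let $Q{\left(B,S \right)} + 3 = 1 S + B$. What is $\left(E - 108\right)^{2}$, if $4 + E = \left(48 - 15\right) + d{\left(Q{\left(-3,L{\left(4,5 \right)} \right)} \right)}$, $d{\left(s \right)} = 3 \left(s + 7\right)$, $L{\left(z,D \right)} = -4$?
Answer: $7744$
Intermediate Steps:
$Q{\left(B,S \right)} = -3 + B + S$ ($Q{\left(B,S \right)} = -3 + \left(1 S + B\right) = -3 + \left(S + B\right) = -3 + \left(B + S\right) = -3 + B + S$)
$d{\left(s \right)} = 21 + 3 s$ ($d{\left(s \right)} = 3 \left(7 + s\right) = 21 + 3 s$)
$E = 20$ ($E = -4 + \left(\left(48 - 15\right) + \left(21 + 3 \left(-3 - 3 - 4\right)\right)\right) = -4 + \left(33 + \left(21 + 3 \left(-10\right)\right)\right) = -4 + \left(33 + \left(21 - 30\right)\right) = -4 + \left(33 - 9\right) = -4 + 24 = 20$)
$\left(E - 108\right)^{2} = \left(20 - 108\right)^{2} = \left(-88\right)^{2} = 7744$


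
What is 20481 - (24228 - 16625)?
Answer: 12878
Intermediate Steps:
20481 - (24228 - 16625) = 20481 - 1*7603 = 20481 - 7603 = 12878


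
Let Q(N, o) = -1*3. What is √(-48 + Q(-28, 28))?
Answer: I*√51 ≈ 7.1414*I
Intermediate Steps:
Q(N, o) = -3
√(-48 + Q(-28, 28)) = √(-48 - 3) = √(-51) = I*√51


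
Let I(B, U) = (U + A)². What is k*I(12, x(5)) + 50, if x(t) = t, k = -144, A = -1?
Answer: -2254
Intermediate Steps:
I(B, U) = (-1 + U)² (I(B, U) = (U - 1)² = (-1 + U)²)
k*I(12, x(5)) + 50 = -144*(-1 + 5)² + 50 = -144*4² + 50 = -144*16 + 50 = -2304 + 50 = -2254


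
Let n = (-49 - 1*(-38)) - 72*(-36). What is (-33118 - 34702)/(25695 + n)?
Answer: -16955/7069 ≈ -2.3985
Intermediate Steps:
n = 2581 (n = (-49 + 38) + 2592 = -11 + 2592 = 2581)
(-33118 - 34702)/(25695 + n) = (-33118 - 34702)/(25695 + 2581) = -67820/28276 = -67820*1/28276 = -16955/7069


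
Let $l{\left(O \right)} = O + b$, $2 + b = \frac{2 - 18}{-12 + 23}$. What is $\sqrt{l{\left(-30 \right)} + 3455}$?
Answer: $\frac{\sqrt{414007}}{11} \approx 58.494$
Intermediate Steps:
$b = - \frac{38}{11}$ ($b = -2 + \frac{2 - 18}{-12 + 23} = -2 - \frac{16}{11} = - \frac{38}{11} \approx -3.4545$)
$l{\left(O \right)} = - \frac{38}{11} + O$ ($l{\left(O \right)} = O - \frac{38}{11} = - \frac{38}{11} + O$)
$\sqrt{l{\left(-30 \right)} + 3455} = \sqrt{\left(- \frac{38}{11} - 30\right) + 3455} = \sqrt{- \frac{368}{11} + 3455} = \sqrt{\frac{37637}{11}} = \frac{\sqrt{414007}}{11}$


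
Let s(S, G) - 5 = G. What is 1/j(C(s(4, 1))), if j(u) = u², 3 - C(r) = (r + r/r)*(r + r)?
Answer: 1/6561 ≈ 0.00015242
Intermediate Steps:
s(S, G) = 5 + G
C(r) = 3 - 2*r*(1 + r) (C(r) = 3 - (r + r/r)*(r + r) = 3 - (r + 1)*2*r = 3 - (1 + r)*2*r = 3 - 2*r*(1 + r))
1/j(C(s(4, 1))) = 1/((3 - 2*(5 + 1) - 2*(5 + 1)²)²) = 1/((3 - 2*6 - 2*6²)²) = 1/((3 - 12 - 2*36)²) = 1/((3 - 12 - 72)²) = 1/((-81)²) = 1/6561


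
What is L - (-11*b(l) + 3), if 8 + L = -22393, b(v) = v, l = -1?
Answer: -22415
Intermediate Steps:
L = -22401 (L = -8 - 22393 = -22401)
L - (-11*b(l) + 3) = -22401 - (-11*(-1) + 3) = -22401 - (11 + 3) = -22401 - 1*14 = -22401 - 14 = -22415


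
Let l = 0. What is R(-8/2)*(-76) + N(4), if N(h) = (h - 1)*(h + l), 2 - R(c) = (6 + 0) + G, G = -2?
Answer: 164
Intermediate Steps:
R(c) = -2 (R(c) = 2 - ((6 + 0) - 2) = 2 - (6 - 2) = 2 - 1*4 = 2 - 4 = -2)
N(h) = h*(-1 + h) (N(h) = (h - 1)*(h + 0) = (-1 + h)*h = h*(-1 + h))
R(-8/2)*(-76) + N(4) = -2*(-76) + 4*(-1 + 4) = 152 + 4*3 = 152 + 12 = 164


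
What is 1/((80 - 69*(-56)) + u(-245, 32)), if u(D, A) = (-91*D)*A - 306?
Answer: 1/717078 ≈ 1.3945e-6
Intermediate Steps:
u(D, A) = -306 - 91*A*D (u(D, A) = -91*A*D - 306 = -306 - 91*A*D)
1/((80 - 69*(-56)) + u(-245, 32)) = 1/((80 - 69*(-56)) + (-306 - 91*32*(-245))) = 1/((80 + 3864) + (-306 + 713440)) = 1/(3944 + 713134) = 1/717078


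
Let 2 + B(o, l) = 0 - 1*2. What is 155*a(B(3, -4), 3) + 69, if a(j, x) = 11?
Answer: 1774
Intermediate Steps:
B(o, l) = -4 (B(o, l) = -2 + (0 - 1*2) = -2 + (0 - 2) = -2 - 2 = -4)
155*a(B(3, -4), 3) + 69 = 155*11 + 69 = 1705 + 69 = 1774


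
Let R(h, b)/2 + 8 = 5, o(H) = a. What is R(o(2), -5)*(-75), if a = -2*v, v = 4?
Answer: 450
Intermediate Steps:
a = -8 (a = -2*4 = -8)
o(H) = -8
R(h, b) = -6 (R(h, b) = -16 + 2*5 = -16 + 10 = -6)
R(o(2), -5)*(-75) = -6*(-75) = 450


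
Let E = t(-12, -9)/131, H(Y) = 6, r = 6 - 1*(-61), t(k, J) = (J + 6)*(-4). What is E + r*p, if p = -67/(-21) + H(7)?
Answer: 1694213/2751 ≈ 615.85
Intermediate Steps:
t(k, J) = -24 - 4*J (t(k, J) = (6 + J)*(-4) = -24 - 4*J)
r = 67 (r = 6 + 61 = 67)
E = 12/131 (E = (-24 - 4*(-9))/131 = (-24 + 36)*(1/131) = 12*(1/131) = 12/131 ≈ 0.091603)
p = 193/21 (p = -67/(-21) + 6 = -67*(-1/21) + 6 = 67/21 + 6 = 193/21 ≈ 9.1905)
E + r*p = 12/131 + 67*(193/21) = 12/131 + 12931/21 = 1694213/2751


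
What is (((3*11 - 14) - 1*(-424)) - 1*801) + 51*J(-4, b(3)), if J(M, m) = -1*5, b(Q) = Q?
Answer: -613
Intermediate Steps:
J(M, m) = -5
(((3*11 - 14) - 1*(-424)) - 1*801) + 51*J(-4, b(3)) = (((3*11 - 14) - 1*(-424)) - 1*801) + 51*(-5) = (((33 - 14) + 424) - 801) - 255 = ((19 + 424) - 801) - 255 = (443 - 801) - 255 = -358 - 255 = -613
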